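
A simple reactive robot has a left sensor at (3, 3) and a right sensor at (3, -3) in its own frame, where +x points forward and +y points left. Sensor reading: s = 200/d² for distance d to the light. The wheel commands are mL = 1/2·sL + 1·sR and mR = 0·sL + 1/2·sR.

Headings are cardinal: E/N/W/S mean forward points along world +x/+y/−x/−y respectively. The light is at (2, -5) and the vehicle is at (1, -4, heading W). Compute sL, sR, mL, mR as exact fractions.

10 25/4 45/4 25/8

left sensor world pos  = (-2, -7); dL² = 20
right sensor world pos = (-2, -1); dR² = 32
sL = 200/20 = 10
sR = 200/32 = 25/4
mL = 1/2·sL + 1·sR = 45/4
mR = 0·sL + 1/2·sR = 25/8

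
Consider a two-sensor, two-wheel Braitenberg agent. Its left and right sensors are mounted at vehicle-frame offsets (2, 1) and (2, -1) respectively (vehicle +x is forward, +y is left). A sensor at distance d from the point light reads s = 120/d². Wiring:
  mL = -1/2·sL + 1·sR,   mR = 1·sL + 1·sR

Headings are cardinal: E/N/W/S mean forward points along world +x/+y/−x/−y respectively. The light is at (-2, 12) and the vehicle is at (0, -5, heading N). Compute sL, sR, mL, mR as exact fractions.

60/113 20/39 1090/4407 4600/4407

left sensor world pos  = (-1, -3); dL² = 226
right sensor world pos = (1, -3); dR² = 234
sL = 120/226 = 60/113
sR = 120/234 = 20/39
mL = -1/2·sL + 1·sR = 1090/4407
mR = 1·sL + 1·sR = 4600/4407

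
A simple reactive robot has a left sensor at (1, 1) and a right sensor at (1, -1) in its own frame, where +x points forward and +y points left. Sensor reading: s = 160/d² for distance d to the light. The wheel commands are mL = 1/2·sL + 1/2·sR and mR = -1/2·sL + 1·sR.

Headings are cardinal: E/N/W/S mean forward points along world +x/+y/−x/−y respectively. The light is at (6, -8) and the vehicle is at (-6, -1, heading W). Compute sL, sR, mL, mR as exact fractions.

32/41 160/233 7008/9553 2832/9553

left sensor world pos  = (-7, -2); dL² = 205
right sensor world pos = (-7, 0); dR² = 233
sL = 160/205 = 32/41
sR = 160/233 = 160/233
mL = 1/2·sL + 1/2·sR = 7008/9553
mR = -1/2·sL + 1·sR = 2832/9553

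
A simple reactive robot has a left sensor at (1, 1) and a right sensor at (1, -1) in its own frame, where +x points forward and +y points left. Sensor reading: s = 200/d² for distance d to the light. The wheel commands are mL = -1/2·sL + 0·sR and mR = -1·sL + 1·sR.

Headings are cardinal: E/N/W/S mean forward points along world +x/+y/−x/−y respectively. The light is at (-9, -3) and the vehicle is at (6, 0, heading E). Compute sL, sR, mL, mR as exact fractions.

left sensor world pos  = (7, 1); dL² = 272
right sensor world pos = (7, -1); dR² = 260
sL = 200/272 = 25/34
sR = 200/260 = 10/13
mL = -1/2·sL + 0·sR = -25/68
mR = -1·sL + 1·sR = 15/442

25/34 10/13 -25/68 15/442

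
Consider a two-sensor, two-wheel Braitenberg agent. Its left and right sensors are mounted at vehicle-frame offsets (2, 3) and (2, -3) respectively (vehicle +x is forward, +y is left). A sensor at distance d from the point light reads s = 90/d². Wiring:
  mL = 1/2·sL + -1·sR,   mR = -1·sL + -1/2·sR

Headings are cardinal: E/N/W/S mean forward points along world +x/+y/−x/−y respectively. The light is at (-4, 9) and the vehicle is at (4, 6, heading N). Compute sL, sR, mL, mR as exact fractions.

45/13 45/61 1575/1586 -6075/1586

left sensor world pos  = (1, 8); dL² = 26
right sensor world pos = (7, 8); dR² = 122
sL = 90/26 = 45/13
sR = 90/122 = 45/61
mL = 1/2·sL + -1·sR = 1575/1586
mR = -1·sL + -1/2·sR = -6075/1586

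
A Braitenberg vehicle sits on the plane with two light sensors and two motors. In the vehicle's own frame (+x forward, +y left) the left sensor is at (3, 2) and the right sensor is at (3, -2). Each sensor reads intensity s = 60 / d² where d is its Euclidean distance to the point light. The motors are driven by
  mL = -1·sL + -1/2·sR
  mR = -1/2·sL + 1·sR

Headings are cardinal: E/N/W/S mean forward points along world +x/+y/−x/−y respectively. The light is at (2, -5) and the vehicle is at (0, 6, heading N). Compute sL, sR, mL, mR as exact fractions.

left sensor world pos  = (-2, 9); dL² = 212
right sensor world pos = (2, 9); dR² = 196
sL = 60/212 = 15/53
sR = 60/196 = 15/49
mL = -1·sL + -1/2·sR = -2265/5194
mR = -1/2·sL + 1·sR = 855/5194

15/53 15/49 -2265/5194 855/5194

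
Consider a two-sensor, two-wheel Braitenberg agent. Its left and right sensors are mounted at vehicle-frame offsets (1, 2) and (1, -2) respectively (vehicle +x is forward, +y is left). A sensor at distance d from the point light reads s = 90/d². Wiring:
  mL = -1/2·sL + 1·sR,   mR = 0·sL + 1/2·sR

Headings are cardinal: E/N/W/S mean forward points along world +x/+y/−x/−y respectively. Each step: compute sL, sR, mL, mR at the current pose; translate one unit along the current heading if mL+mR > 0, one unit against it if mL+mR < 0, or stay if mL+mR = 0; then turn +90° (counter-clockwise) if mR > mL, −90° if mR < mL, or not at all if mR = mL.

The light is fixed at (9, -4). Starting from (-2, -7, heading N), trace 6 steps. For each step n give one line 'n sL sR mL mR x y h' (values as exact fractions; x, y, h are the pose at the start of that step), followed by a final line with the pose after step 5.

n=0: pose=(-2,-7,N); sL=90/173, sR=18/17; mL=2349/2941, mR=9/17; mL+mR=3906/2941 → advance +1; mR−mL=-792/2941 → turn -1·90°
n=1: pose=(-2,-6,E); sL=9/10, sR=45/58; mL=189/580, mR=45/116; mL+mR=207/290 → advance +1; mR−mL=9/145 → turn +1·90°
n=2: pose=(-1,-6,N); sL=18/29, sR=18/13; mL=405/377, mR=9/13; mL+mR=666/377 → advance +1; mR−mL=-144/377 → turn -1·90°
n=3: pose=(-1,-5,E); sL=45/41, sR=1; mL=37/82, mR=1/2; mL+mR=39/41 → advance +1; mR−mL=2/41 → turn +1·90°
n=4: pose=(0,-5,N); sL=90/121, sR=90/49; mL=8685/5929, mR=45/49; mL+mR=14130/5929 → advance +1; mR−mL=-3240/5929 → turn -1·90°
n=5: pose=(0,-4,E); sL=45/34, sR=45/34; mL=45/68, mR=45/68; mL+mR=45/34 → advance +1; mR−mL=0 → turn +0·90°

0 90/173 18/17 2349/2941 9/17 -2 -7 N
1 9/10 45/58 189/580 45/116 -2 -6 E
2 18/29 18/13 405/377 9/13 -1 -6 N
3 45/41 1 37/82 1/2 -1 -5 E
4 90/121 90/49 8685/5929 45/49 0 -5 N
5 45/34 45/34 45/68 45/68 0 -4 E
final 1 -4 E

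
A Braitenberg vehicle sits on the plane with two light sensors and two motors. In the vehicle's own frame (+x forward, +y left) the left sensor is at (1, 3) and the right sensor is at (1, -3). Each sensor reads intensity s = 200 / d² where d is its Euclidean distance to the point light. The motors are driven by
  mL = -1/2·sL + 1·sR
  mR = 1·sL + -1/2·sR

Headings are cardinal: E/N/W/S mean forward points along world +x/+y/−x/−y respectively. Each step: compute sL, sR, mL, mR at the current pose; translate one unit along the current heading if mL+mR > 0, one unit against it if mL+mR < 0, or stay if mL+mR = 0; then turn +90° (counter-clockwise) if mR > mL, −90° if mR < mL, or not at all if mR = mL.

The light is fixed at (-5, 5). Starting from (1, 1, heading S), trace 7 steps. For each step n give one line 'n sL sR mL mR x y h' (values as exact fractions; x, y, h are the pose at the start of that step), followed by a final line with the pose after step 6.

0 100/53 100/17 4450/901 -950/901 1 1 S
1 200/89 200/29 14900/2581 -3100/2581 1 0 W
2 10 5/2 -5/2 35/4 0 0 N
3 40/13 200/17 2260/221 -620/221 0 1 W
4 20 100/29 -190/29 530/29 -1 1 N
5 40/9 200/9 20 -20/3 -1 2 W
6 50 5 -20 95/2 -2 2 N
final -2 3 W

n=0: pose=(1,1,S); sL=100/53, sR=100/17; mL=4450/901, mR=-950/901; mL+mR=3500/901 → advance +1; mR−mL=-5400/901 → turn -1·90°
n=1: pose=(1,0,W); sL=200/89, sR=200/29; mL=14900/2581, mR=-3100/2581; mL+mR=11800/2581 → advance +1; mR−mL=-18000/2581 → turn -1·90°
n=2: pose=(0,0,N); sL=10, sR=5/2; mL=-5/2, mR=35/4; mL+mR=25/4 → advance +1; mR−mL=45/4 → turn +1·90°
n=3: pose=(0,1,W); sL=40/13, sR=200/17; mL=2260/221, mR=-620/221; mL+mR=1640/221 → advance +1; mR−mL=-2880/221 → turn -1·90°
n=4: pose=(-1,1,N); sL=20, sR=100/29; mL=-190/29, mR=530/29; mL+mR=340/29 → advance +1; mR−mL=720/29 → turn +1·90°
n=5: pose=(-1,2,W); sL=40/9, sR=200/9; mL=20, mR=-20/3; mL+mR=40/3 → advance +1; mR−mL=-80/3 → turn -1·90°
n=6: pose=(-2,2,N); sL=50, sR=5; mL=-20, mR=95/2; mL+mR=55/2 → advance +1; mR−mL=135/2 → turn +1·90°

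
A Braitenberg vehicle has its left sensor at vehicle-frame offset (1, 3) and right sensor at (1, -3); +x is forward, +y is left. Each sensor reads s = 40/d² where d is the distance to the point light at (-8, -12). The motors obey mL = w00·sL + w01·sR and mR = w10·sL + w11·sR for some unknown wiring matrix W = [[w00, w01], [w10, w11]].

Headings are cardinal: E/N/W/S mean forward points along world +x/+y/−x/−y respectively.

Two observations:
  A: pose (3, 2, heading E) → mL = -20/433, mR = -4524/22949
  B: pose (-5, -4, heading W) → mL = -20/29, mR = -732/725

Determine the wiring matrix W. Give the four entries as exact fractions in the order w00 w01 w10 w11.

obs A: pose=(3,2,E) → sL=40/433, sR=8/53, mL=-20/433, mR=-4524/22949
obs B: pose=(-5,-4,W) → sL=40/29, sR=8/25, mL=-20/29, mR=-732/725
sensor matrix S = [[40/433, 8/53], [40/29, 8/25]]; det S = -594432/3327605
solve [mL_A; mL_B] = S·[w00; w01] and [mR_A; mR_B] = S·[w10; w11]:
  w00 = -1/2, w01 = 0, w10 = -1/2, w11 = -1

-1/2 0 -1/2 -1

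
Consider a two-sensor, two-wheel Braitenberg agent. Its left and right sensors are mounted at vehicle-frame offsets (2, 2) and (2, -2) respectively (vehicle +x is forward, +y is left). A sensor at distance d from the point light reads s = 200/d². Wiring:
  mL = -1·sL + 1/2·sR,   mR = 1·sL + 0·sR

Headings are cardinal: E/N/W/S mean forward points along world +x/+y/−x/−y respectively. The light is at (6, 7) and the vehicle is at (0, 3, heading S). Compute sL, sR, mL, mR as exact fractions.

left sensor world pos  = (2, 1); dL² = 52
right sensor world pos = (-2, 1); dR² = 100
sL = 200/52 = 50/13
sR = 200/100 = 2
mL = -1·sL + 1/2·sR = -37/13
mR = 1·sL + 0·sR = 50/13

50/13 2 -37/13 50/13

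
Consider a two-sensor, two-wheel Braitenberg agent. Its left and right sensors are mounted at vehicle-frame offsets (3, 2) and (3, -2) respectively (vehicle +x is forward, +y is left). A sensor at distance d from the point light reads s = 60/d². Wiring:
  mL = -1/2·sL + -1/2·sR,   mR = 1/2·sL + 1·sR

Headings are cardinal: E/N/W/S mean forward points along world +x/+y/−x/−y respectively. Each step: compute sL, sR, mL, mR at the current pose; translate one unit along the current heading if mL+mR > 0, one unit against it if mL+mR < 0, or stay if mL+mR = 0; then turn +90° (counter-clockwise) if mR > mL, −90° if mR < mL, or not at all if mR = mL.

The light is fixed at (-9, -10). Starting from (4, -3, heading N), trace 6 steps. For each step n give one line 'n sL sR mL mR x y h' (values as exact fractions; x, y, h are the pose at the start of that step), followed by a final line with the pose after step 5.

0 60/221 12/65 -252/1105 354/1105 4 -3 N
1 15/34 3/10 -63/170 177/340 4 -2 W
2 60/221 12/25 -2076/5525 3402/5525 3 -2 S
3 10/51 6/25 -278/1275 431/1275 3 -3 E
4 60/221 12/65 -252/1105 354/1105 4 -3 N
5 15/34 3/10 -63/170 177/340 4 -2 W
final 3 -2 S

n=0: pose=(4,-3,N); sL=60/221, sR=12/65; mL=-252/1105, mR=354/1105; mL+mR=6/65 → advance +1; mR−mL=606/1105 → turn +1·90°
n=1: pose=(4,-2,W); sL=15/34, sR=3/10; mL=-63/170, mR=177/340; mL+mR=3/20 → advance +1; mR−mL=303/340 → turn +1·90°
n=2: pose=(3,-2,S); sL=60/221, sR=12/25; mL=-2076/5525, mR=3402/5525; mL+mR=6/25 → advance +1; mR−mL=5478/5525 → turn +1·90°
n=3: pose=(3,-3,E); sL=10/51, sR=6/25; mL=-278/1275, mR=431/1275; mL+mR=3/25 → advance +1; mR−mL=709/1275 → turn +1·90°
n=4: pose=(4,-3,N); sL=60/221, sR=12/65; mL=-252/1105, mR=354/1105; mL+mR=6/65 → advance +1; mR−mL=606/1105 → turn +1·90°
n=5: pose=(4,-2,W); sL=15/34, sR=3/10; mL=-63/170, mR=177/340; mL+mR=3/20 → advance +1; mR−mL=303/340 → turn +1·90°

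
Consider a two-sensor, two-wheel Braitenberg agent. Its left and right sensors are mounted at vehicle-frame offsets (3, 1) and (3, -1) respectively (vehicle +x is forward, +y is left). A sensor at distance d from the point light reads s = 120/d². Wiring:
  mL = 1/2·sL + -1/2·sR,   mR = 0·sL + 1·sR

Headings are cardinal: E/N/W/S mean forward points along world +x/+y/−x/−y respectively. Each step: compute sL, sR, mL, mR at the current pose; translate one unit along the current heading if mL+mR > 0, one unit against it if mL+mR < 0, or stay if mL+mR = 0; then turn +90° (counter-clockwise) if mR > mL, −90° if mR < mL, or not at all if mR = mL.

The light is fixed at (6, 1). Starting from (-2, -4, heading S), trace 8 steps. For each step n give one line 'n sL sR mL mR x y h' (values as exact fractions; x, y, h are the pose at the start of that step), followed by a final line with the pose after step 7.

0 120/113 24/29 384/3277 24/29 -2 -4 S
1 12/5 60/37 72/185 60/37 -2 -5 E
2 120/73 8/3 -112/219 8/3 -1 -5 N
3 15/17 30/29 -75/986 30/29 -1 -4 W
4 120/113 24/29 384/3277 24/29 -2 -4 S
5 12/5 60/37 72/185 60/37 -2 -5 E
6 120/73 8/3 -112/219 8/3 -1 -5 N
7 15/17 30/29 -75/986 30/29 -1 -4 W
final -2 -4 S

n=0: pose=(-2,-4,S); sL=120/113, sR=24/29; mL=384/3277, mR=24/29; mL+mR=3096/3277 → advance +1; mR−mL=2328/3277 → turn +1·90°
n=1: pose=(-2,-5,E); sL=12/5, sR=60/37; mL=72/185, mR=60/37; mL+mR=372/185 → advance +1; mR−mL=228/185 → turn +1·90°
n=2: pose=(-1,-5,N); sL=120/73, sR=8/3; mL=-112/219, mR=8/3; mL+mR=472/219 → advance +1; mR−mL=232/73 → turn +1·90°
n=3: pose=(-1,-4,W); sL=15/17, sR=30/29; mL=-75/986, mR=30/29; mL+mR=945/986 → advance +1; mR−mL=1095/986 → turn +1·90°
n=4: pose=(-2,-4,S); sL=120/113, sR=24/29; mL=384/3277, mR=24/29; mL+mR=3096/3277 → advance +1; mR−mL=2328/3277 → turn +1·90°
n=5: pose=(-2,-5,E); sL=12/5, sR=60/37; mL=72/185, mR=60/37; mL+mR=372/185 → advance +1; mR−mL=228/185 → turn +1·90°
n=6: pose=(-1,-5,N); sL=120/73, sR=8/3; mL=-112/219, mR=8/3; mL+mR=472/219 → advance +1; mR−mL=232/73 → turn +1·90°
n=7: pose=(-1,-4,W); sL=15/17, sR=30/29; mL=-75/986, mR=30/29; mL+mR=945/986 → advance +1; mR−mL=1095/986 → turn +1·90°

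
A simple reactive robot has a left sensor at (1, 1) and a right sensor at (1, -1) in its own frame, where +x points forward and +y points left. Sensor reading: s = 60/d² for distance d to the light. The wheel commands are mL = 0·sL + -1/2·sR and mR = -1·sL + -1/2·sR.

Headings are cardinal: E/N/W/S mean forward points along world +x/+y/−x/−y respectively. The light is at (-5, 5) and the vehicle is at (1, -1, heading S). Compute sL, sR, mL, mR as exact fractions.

left sensor world pos  = (2, -2); dL² = 98
right sensor world pos = (0, -2); dR² = 74
sL = 60/98 = 30/49
sR = 60/74 = 30/37
mL = 0·sL + -1/2·sR = -15/37
mR = -1·sL + -1/2·sR = -1845/1813

30/49 30/37 -15/37 -1845/1813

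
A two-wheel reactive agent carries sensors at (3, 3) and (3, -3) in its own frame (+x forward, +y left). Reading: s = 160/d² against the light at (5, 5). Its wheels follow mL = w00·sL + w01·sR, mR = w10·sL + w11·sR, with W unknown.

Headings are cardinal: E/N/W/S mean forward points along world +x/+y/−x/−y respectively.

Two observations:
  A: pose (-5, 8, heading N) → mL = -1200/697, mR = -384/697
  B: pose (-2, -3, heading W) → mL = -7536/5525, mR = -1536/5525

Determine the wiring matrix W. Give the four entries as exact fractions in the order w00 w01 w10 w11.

-1 -1/2 1/2 -1/2

obs A: pose=(-5,8,N) → sL=32/41, sR=32/17, mL=-1200/697, mR=-384/697
obs B: pose=(-2,-3,W) → sL=160/221, sR=32/25, mL=-7536/5525, mR=-1536/5525
sensor matrix S = [[32/41, 32/17], [160/221, 32/25]]; det S = -1400832/3850925
solve [mL_A; mL_B] = S·[w00; w01] and [mR_A; mR_B] = S·[w10; w11]:
  w00 = -1, w01 = -1/2, w10 = 1/2, w11 = -1/2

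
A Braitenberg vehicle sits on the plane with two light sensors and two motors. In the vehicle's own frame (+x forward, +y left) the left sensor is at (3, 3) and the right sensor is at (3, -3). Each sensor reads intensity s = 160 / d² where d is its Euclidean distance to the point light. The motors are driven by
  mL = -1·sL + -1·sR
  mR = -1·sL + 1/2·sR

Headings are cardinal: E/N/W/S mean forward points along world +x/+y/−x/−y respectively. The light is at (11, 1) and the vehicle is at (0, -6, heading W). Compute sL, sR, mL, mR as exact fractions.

20/37 40/53 -2540/1961 -320/1961

left sensor world pos  = (-3, -9); dL² = 296
right sensor world pos = (-3, -3); dR² = 212
sL = 160/296 = 20/37
sR = 160/212 = 40/53
mL = -1·sL + -1·sR = -2540/1961
mR = -1·sL + 1/2·sR = -320/1961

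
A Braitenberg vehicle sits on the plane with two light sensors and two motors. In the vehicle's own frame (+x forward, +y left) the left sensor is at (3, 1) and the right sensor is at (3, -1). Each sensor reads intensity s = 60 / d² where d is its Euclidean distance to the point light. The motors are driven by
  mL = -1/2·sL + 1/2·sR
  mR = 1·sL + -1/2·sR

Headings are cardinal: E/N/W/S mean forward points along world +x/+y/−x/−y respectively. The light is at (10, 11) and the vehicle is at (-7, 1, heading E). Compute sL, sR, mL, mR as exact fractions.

60/277 60/317 -1200/87809 10710/87809

left sensor world pos  = (-4, 2); dL² = 277
right sensor world pos = (-4, 0); dR² = 317
sL = 60/277 = 60/277
sR = 60/317 = 60/317
mL = -1/2·sL + 1/2·sR = -1200/87809
mR = 1·sL + -1/2·sR = 10710/87809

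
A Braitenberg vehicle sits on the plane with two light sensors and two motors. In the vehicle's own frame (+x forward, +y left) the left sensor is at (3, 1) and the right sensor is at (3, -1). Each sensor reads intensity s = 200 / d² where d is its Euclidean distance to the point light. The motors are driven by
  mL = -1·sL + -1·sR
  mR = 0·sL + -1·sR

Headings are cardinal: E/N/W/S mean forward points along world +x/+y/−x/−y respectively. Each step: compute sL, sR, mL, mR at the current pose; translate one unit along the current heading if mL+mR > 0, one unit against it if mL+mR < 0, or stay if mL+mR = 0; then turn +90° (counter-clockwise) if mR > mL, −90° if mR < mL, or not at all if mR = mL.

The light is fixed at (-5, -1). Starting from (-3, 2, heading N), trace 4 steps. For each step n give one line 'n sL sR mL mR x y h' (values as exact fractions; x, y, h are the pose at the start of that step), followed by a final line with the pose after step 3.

n=0: pose=(-3,2,N); sL=200/37, sR=40/9; mL=-3280/333, mR=-40/9; mL+mR=-4760/333 → advance -1; mR−mL=200/37 → turn +1·90°
n=1: pose=(-3,1,W); sL=100, sR=20; mL=-120, mR=-20; mL+mR=-140 → advance -1; mR−mL=100 → turn +1·90°
n=2: pose=(-2,1,S); sL=200/17, sR=40; mL=-880/17, mR=-40; mL+mR=-1560/17 → advance -1; mR−mL=200/17 → turn +1·90°
n=3: pose=(-2,2,E); sL=50/13, sR=5; mL=-115/13, mR=-5; mL+mR=-180/13 → advance -1; mR−mL=50/13 → turn +1·90°

0 200/37 40/9 -3280/333 -40/9 -3 2 N
1 100 20 -120 -20 -3 1 W
2 200/17 40 -880/17 -40 -2 1 S
3 50/13 5 -115/13 -5 -2 2 E
final -3 2 N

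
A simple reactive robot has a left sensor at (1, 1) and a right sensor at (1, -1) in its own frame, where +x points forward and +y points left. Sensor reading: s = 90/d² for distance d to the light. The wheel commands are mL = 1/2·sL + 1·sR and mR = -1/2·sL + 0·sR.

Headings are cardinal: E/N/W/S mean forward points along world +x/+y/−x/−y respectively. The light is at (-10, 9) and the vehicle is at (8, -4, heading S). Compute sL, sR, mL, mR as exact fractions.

90/557 18/97 14391/54029 -45/557

left sensor world pos  = (9, -5); dL² = 557
right sensor world pos = (7, -5); dR² = 485
sL = 90/557 = 90/557
sR = 90/485 = 18/97
mL = 1/2·sL + 1·sR = 14391/54029
mR = -1/2·sL + 0·sR = -45/557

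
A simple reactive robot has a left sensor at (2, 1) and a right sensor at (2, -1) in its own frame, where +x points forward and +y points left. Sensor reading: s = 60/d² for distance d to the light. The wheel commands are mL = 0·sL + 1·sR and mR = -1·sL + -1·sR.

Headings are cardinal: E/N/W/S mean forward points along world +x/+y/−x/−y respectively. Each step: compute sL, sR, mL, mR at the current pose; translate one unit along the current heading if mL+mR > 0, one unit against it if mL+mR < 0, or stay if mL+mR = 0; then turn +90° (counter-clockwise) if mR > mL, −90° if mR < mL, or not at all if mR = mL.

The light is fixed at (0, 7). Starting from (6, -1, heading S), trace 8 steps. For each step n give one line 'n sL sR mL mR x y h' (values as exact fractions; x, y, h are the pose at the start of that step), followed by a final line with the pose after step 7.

0 60/149 12/25 12/25 -3288/3725 6 -1 S
1 3/4 15/13 15/13 -99/52 6 0 W
2 60/61 60/89 60/89 -9000/5429 7 0 N
3 6/13 10/27 10/27 -292/351 7 -1 E
4 60/149 12/25 12/25 -3288/3725 6 -1 S
5 3/4 15/13 15/13 -99/52 6 0 W
6 60/61 60/89 60/89 -9000/5429 7 0 N
7 6/13 10/27 10/27 -292/351 7 -1 E
final 6 -1 S

n=0: pose=(6,-1,S); sL=60/149, sR=12/25; mL=12/25, mR=-3288/3725; mL+mR=-60/149 → advance -1; mR−mL=-5076/3725 → turn -1·90°
n=1: pose=(6,0,W); sL=3/4, sR=15/13; mL=15/13, mR=-99/52; mL+mR=-3/4 → advance -1; mR−mL=-159/52 → turn -1·90°
n=2: pose=(7,0,N); sL=60/61, sR=60/89; mL=60/89, mR=-9000/5429; mL+mR=-60/61 → advance -1; mR−mL=-12660/5429 → turn -1·90°
n=3: pose=(7,-1,E); sL=6/13, sR=10/27; mL=10/27, mR=-292/351; mL+mR=-6/13 → advance -1; mR−mL=-422/351 → turn -1·90°
n=4: pose=(6,-1,S); sL=60/149, sR=12/25; mL=12/25, mR=-3288/3725; mL+mR=-60/149 → advance -1; mR−mL=-5076/3725 → turn -1·90°
n=5: pose=(6,0,W); sL=3/4, sR=15/13; mL=15/13, mR=-99/52; mL+mR=-3/4 → advance -1; mR−mL=-159/52 → turn -1·90°
n=6: pose=(7,0,N); sL=60/61, sR=60/89; mL=60/89, mR=-9000/5429; mL+mR=-60/61 → advance -1; mR−mL=-12660/5429 → turn -1·90°
n=7: pose=(7,-1,E); sL=6/13, sR=10/27; mL=10/27, mR=-292/351; mL+mR=-6/13 → advance -1; mR−mL=-422/351 → turn -1·90°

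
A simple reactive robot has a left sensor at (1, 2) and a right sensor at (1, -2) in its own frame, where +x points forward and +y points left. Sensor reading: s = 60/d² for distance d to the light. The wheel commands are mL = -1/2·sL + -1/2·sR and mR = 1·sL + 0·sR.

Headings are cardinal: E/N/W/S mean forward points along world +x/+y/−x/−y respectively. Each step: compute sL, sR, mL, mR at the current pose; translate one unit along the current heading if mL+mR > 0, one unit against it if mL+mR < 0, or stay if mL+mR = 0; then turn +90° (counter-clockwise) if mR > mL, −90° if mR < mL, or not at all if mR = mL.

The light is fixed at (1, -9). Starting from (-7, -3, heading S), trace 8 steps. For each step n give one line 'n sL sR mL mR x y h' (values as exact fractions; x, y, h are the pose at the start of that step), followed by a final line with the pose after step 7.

0 60/61 12/25 -1116/1525 60/61 -7 -3 S
1 30/49 30/29 -1170/1421 30/49 -7 -4 E
2 60/157 12/17 -1452/2669 60/157 -8 -4 N
3 15/26 15/34 -225/442 15/26 -8 -5 W
4 60/73 20/51 -2260/3723 60/73 -9 -5 S
5 30/53 30/41 -1410/2173 30/53 -9 -6 E
6 12/37 60/97 -1692/3589 12/37 -10 -6 N
7 5/12 3/8 -19/48 5/12 -10 -7 W
final -11 -7 S

n=0: pose=(-7,-3,S); sL=60/61, sR=12/25; mL=-1116/1525, mR=60/61; mL+mR=384/1525 → advance +1; mR−mL=2616/1525 → turn +1·90°
n=1: pose=(-7,-4,E); sL=30/49, sR=30/29; mL=-1170/1421, mR=30/49; mL+mR=-300/1421 → advance -1; mR−mL=2040/1421 → turn +1·90°
n=2: pose=(-8,-4,N); sL=60/157, sR=12/17; mL=-1452/2669, mR=60/157; mL+mR=-432/2669 → advance -1; mR−mL=2472/2669 → turn +1·90°
n=3: pose=(-8,-5,W); sL=15/26, sR=15/34; mL=-225/442, mR=15/26; mL+mR=15/221 → advance +1; mR−mL=240/221 → turn +1·90°
n=4: pose=(-9,-5,S); sL=60/73, sR=20/51; mL=-2260/3723, mR=60/73; mL+mR=800/3723 → advance +1; mR−mL=5320/3723 → turn +1·90°
n=5: pose=(-9,-6,E); sL=30/53, sR=30/41; mL=-1410/2173, mR=30/53; mL+mR=-180/2173 → advance -1; mR−mL=2640/2173 → turn +1·90°
n=6: pose=(-10,-6,N); sL=12/37, sR=60/97; mL=-1692/3589, mR=12/37; mL+mR=-528/3589 → advance -1; mR−mL=2856/3589 → turn +1·90°
n=7: pose=(-10,-7,W); sL=5/12, sR=3/8; mL=-19/48, mR=5/12; mL+mR=1/48 → advance +1; mR−mL=13/16 → turn +1·90°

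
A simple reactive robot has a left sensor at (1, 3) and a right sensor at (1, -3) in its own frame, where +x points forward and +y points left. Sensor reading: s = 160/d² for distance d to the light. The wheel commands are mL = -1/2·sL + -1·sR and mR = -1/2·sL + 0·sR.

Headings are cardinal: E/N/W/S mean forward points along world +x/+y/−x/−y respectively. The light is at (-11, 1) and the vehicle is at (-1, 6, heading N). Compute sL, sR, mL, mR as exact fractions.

32/17 32/41 -1200/697 -16/17

left sensor world pos  = (-4, 7); dL² = 85
right sensor world pos = (2, 7); dR² = 205
sL = 160/85 = 32/17
sR = 160/205 = 32/41
mL = -1/2·sL + -1·sR = -1200/697
mR = -1/2·sL + 0·sR = -16/17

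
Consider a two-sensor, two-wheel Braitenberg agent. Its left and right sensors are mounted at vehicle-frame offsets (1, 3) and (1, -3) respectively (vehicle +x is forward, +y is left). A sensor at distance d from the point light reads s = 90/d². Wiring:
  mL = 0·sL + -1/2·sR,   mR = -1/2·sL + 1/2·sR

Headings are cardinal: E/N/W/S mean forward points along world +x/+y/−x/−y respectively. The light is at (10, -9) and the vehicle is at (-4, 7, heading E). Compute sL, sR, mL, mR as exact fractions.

left sensor world pos  = (-3, 10); dL² = 530
right sensor world pos = (-3, 4); dR² = 338
sL = 90/530 = 9/53
sR = 90/338 = 45/169
mL = 0·sL + -1/2·sR = -45/338
mR = -1/2·sL + 1/2·sR = 432/8957

9/53 45/169 -45/338 432/8957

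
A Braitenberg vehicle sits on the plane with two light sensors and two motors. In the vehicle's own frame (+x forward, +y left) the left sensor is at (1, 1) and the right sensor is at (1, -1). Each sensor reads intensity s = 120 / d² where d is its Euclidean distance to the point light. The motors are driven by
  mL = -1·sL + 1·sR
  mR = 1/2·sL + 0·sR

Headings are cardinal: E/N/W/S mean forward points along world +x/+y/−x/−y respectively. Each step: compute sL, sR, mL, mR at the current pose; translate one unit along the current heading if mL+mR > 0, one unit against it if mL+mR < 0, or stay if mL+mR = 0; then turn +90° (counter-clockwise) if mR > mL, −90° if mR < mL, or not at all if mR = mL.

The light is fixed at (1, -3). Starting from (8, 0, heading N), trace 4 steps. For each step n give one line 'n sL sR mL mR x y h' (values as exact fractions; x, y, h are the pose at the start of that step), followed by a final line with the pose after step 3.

n=0: pose=(8,0,N); sL=30/13, sR=3/2; mL=-21/26, mR=15/13; mL+mR=9/26 → advance +1; mR−mL=51/26 → turn +1·90°
n=1: pose=(8,1,W); sL=8/3, sR=120/61; mL=-128/183, mR=4/3; mL+mR=116/183 → advance +1; mR−mL=124/61 → turn +1·90°
n=2: pose=(7,1,S); sL=60/29, sR=60/17; mL=720/493, mR=30/29; mL+mR=1230/493 → advance +1; mR−mL=-210/493 → turn -1·90°
n=3: pose=(7,0,W); sL=120/29, sR=120/41; mL=-1440/1189, mR=60/29; mL+mR=1020/1189 → advance +1; mR−mL=3900/1189 → turn +1·90°

0 30/13 3/2 -21/26 15/13 8 0 N
1 8/3 120/61 -128/183 4/3 8 1 W
2 60/29 60/17 720/493 30/29 7 1 S
3 120/29 120/41 -1440/1189 60/29 7 0 W
final 6 0 S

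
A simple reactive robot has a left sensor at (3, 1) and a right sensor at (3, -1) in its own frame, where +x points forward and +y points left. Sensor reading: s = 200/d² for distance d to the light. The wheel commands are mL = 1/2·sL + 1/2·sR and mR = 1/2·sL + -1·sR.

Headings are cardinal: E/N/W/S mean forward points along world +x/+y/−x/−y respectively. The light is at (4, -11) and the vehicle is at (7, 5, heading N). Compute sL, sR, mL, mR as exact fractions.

left sensor world pos  = (6, 8); dL² = 365
right sensor world pos = (8, 8); dR² = 377
sL = 200/365 = 40/73
sR = 200/377 = 200/377
mL = 1/2·sL + 1/2·sR = 14840/27521
mR = 1/2·sL + -1·sR = -7060/27521

40/73 200/377 14840/27521 -7060/27521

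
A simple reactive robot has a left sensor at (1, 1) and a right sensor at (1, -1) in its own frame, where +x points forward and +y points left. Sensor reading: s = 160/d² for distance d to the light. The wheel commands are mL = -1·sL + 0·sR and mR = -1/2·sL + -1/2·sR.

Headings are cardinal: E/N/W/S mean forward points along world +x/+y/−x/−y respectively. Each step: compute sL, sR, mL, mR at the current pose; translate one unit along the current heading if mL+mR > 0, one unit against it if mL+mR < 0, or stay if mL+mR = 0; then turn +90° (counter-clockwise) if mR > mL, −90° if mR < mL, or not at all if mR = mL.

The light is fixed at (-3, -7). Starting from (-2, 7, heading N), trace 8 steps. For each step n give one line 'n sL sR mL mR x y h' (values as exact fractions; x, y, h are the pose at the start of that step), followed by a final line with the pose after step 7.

0 32/45 160/229 -32/45 -7264/10305 -2 7 N
1 10/9 40/49 -10/9 -425/441 -2 6 W
2 160/153 32/29 -160/153 -4768/4437 -1 6 S
3 16/17 80/113 -16/17 -1584/1921 -1 7 W
4 32/37 160/173 -32/37 -5728/6401 0 7 S
5 4/5 8/13 -4/5 -46/65 0 8 W
6 160/221 32/41 -160/221 -6816/9061 1 8 S
7 80/117 80/149 -80/117 -10640/17433 1 9 W
final 2 9 S

n=0: pose=(-2,7,N); sL=32/45, sR=160/229; mL=-32/45, mR=-7264/10305; mL+mR=-4864/3435 → advance -1; mR−mL=64/10305 → turn +1·90°
n=1: pose=(-2,6,W); sL=10/9, sR=40/49; mL=-10/9, mR=-425/441; mL+mR=-305/147 → advance -1; mR−mL=65/441 → turn +1·90°
n=2: pose=(-1,6,S); sL=160/153, sR=32/29; mL=-160/153, mR=-4768/4437; mL+mR=-3136/1479 → advance -1; mR−mL=-128/4437 → turn -1·90°
n=3: pose=(-1,7,W); sL=16/17, sR=80/113; mL=-16/17, mR=-1584/1921; mL+mR=-3392/1921 → advance -1; mR−mL=224/1921 → turn +1·90°
n=4: pose=(0,7,S); sL=32/37, sR=160/173; mL=-32/37, mR=-5728/6401; mL+mR=-11264/6401 → advance -1; mR−mL=-192/6401 → turn -1·90°
n=5: pose=(0,8,W); sL=4/5, sR=8/13; mL=-4/5, mR=-46/65; mL+mR=-98/65 → advance -1; mR−mL=6/65 → turn +1·90°
n=6: pose=(1,8,S); sL=160/221, sR=32/41; mL=-160/221, mR=-6816/9061; mL+mR=-13376/9061 → advance -1; mR−mL=-256/9061 → turn -1·90°
n=7: pose=(1,9,W); sL=80/117, sR=80/149; mL=-80/117, mR=-10640/17433; mL+mR=-7520/5811 → advance -1; mR−mL=1280/17433 → turn +1·90°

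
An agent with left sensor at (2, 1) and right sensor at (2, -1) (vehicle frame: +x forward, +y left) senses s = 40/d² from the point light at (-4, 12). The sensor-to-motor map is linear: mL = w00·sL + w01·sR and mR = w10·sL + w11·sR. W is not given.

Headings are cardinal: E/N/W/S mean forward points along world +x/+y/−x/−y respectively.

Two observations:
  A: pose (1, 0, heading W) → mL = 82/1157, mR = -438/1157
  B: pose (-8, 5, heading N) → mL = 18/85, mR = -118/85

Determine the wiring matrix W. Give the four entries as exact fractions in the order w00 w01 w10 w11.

obs A: pose=(1,0,W) → sL=20/89, sR=4/13, mL=82/1157, mR=-438/1157
obs B: pose=(-8,5,N) → sL=4/5, sR=20/17, mL=18/85, mR=-118/85
sensor matrix S = [[20/89, 4/13], [4/5, 20/17]]; det S = 1792/98345
solve [mL_A; mL_B] = S·[w00; w01] and [mR_A; mR_B] = S·[w10; w11]:
  w00 = 1, w01 = -1/2, w10 = -1, w11 = -1/2

1 -1/2 -1 -1/2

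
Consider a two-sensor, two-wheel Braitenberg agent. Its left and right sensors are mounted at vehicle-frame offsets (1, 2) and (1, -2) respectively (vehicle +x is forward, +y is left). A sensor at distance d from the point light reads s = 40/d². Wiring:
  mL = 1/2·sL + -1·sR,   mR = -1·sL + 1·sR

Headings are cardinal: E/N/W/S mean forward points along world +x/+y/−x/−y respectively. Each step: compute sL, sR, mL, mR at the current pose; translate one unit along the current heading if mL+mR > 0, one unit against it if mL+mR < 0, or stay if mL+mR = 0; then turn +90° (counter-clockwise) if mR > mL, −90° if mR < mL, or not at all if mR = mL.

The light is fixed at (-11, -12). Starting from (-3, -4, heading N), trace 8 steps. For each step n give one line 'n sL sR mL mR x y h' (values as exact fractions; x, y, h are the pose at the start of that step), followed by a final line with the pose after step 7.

n=0: pose=(-3,-4,N); sL=40/117, sR=40/181; mL=-1060/21177, mR=-2560/21177; mL+mR=-20/117 → advance -1; mR−mL=-500/7059 → turn -1·90°
n=1: pose=(-3,-5,E); sL=20/81, sR=20/53; mL=-1090/4293, mR=560/4293; mL+mR=-10/81 → advance -1; mR−mL=550/1431 → turn +1·90°
n=2: pose=(-4,-5,N); sL=40/89, sR=8/29; mL=-132/2581, mR=-448/2581; mL+mR=-20/89 → advance -1; mR−mL=-316/2581 → turn -1·90°
n=3: pose=(-4,-6,E); sL=5/16, sR=1/2; mL=-11/32, mR=3/16; mL+mR=-5/32 → advance -1; mR−mL=17/32 → turn +1·90°
n=4: pose=(-5,-6,N); sL=8/13, sR=40/113; mL=-68/1469, mR=-384/1469; mL+mR=-4/13 → advance -1; mR−mL=-316/1469 → turn -1·90°
n=5: pose=(-5,-7,E); sL=20/49, sR=20/29; mL=-690/1421, mR=400/1421; mL+mR=-10/49 → advance -1; mR−mL=1090/1421 → turn +1·90°
n=6: pose=(-6,-7,N); sL=8/9, sR=8/17; mL=-4/153, mR=-64/153; mL+mR=-4/9 → advance -1; mR−mL=-20/51 → turn -1·90°
n=7: pose=(-6,-8,E); sL=5/9, sR=1; mL=-13/18, mR=4/9; mL+mR=-5/18 → advance -1; mR−mL=7/6 → turn +1·90°

0 40/117 40/181 -1060/21177 -2560/21177 -3 -4 N
1 20/81 20/53 -1090/4293 560/4293 -3 -5 E
2 40/89 8/29 -132/2581 -448/2581 -4 -5 N
3 5/16 1/2 -11/32 3/16 -4 -6 E
4 8/13 40/113 -68/1469 -384/1469 -5 -6 N
5 20/49 20/29 -690/1421 400/1421 -5 -7 E
6 8/9 8/17 -4/153 -64/153 -6 -7 N
7 5/9 1 -13/18 4/9 -6 -8 E
final -7 -8 N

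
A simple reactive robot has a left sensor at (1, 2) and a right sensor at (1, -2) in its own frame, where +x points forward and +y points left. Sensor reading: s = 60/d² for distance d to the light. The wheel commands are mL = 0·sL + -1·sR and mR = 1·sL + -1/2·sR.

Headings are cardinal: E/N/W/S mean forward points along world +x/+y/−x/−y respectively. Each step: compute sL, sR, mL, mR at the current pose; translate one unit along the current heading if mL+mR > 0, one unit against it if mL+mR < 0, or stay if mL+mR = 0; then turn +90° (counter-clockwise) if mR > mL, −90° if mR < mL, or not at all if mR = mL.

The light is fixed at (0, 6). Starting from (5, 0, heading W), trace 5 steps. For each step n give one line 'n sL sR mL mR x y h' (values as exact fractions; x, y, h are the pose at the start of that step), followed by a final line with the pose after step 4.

0 3/4 15/8 -15/8 -3/16 5 0 W
1 60/113 12/13 -12/13 102/1469 6 0 S
2 30/29 30/49 -30/49 1035/1421 6 1 E
3 60/41 60/97 -60/97 4590/3977 7 1 N
4 5/6 3/2 -3/2 1/12 7 2 W
final 8 2 S

n=0: pose=(5,0,W); sL=3/4, sR=15/8; mL=-15/8, mR=-3/16; mL+mR=-33/16 → advance -1; mR−mL=27/16 → turn +1·90°
n=1: pose=(6,0,S); sL=60/113, sR=12/13; mL=-12/13, mR=102/1469; mL+mR=-1254/1469 → advance -1; mR−mL=1458/1469 → turn +1·90°
n=2: pose=(6,1,E); sL=30/29, sR=30/49; mL=-30/49, mR=1035/1421; mL+mR=165/1421 → advance +1; mR−mL=1905/1421 → turn +1·90°
n=3: pose=(7,1,N); sL=60/41, sR=60/97; mL=-60/97, mR=4590/3977; mL+mR=2130/3977 → advance +1; mR−mL=7050/3977 → turn +1·90°
n=4: pose=(7,2,W); sL=5/6, sR=3/2; mL=-3/2, mR=1/12; mL+mR=-17/12 → advance -1; mR−mL=19/12 → turn +1·90°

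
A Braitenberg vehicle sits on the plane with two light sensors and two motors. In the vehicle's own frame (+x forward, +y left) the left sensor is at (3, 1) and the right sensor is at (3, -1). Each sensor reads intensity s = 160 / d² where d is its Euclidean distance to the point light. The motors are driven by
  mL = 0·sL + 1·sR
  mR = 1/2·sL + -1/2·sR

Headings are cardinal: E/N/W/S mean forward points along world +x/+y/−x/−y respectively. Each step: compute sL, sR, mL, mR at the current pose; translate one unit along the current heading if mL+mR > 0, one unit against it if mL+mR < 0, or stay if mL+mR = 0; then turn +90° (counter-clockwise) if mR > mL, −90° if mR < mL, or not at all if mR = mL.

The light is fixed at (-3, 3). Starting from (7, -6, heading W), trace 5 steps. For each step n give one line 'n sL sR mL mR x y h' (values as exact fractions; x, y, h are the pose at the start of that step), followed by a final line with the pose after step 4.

0 160/149 160/113 160/113 -2880/16837 7 -6 W
1 8/5 20/17 20/17 18/85 6 -6 N
2 160/193 32/45 32/45 512/8685 6 -5 E
3 80/121 80/101 80/101 -800/12221 7 -5 S
4 160/149 160/113 160/113 -2880/16837 7 -6 W
final 6 -6 N

n=0: pose=(7,-6,W); sL=160/149, sR=160/113; mL=160/113, mR=-2880/16837; mL+mR=20960/16837 → advance +1; mR−mL=-26720/16837 → turn -1·90°
n=1: pose=(6,-6,N); sL=8/5, sR=20/17; mL=20/17, mR=18/85; mL+mR=118/85 → advance +1; mR−mL=-82/85 → turn -1·90°
n=2: pose=(6,-5,E); sL=160/193, sR=32/45; mL=32/45, mR=512/8685; mL+mR=6688/8685 → advance +1; mR−mL=-1888/2895 → turn -1·90°
n=3: pose=(7,-5,S); sL=80/121, sR=80/101; mL=80/101, mR=-800/12221; mL+mR=8880/12221 → advance +1; mR−mL=-10480/12221 → turn -1·90°
n=4: pose=(7,-6,W); sL=160/149, sR=160/113; mL=160/113, mR=-2880/16837; mL+mR=20960/16837 → advance +1; mR−mL=-26720/16837 → turn -1·90°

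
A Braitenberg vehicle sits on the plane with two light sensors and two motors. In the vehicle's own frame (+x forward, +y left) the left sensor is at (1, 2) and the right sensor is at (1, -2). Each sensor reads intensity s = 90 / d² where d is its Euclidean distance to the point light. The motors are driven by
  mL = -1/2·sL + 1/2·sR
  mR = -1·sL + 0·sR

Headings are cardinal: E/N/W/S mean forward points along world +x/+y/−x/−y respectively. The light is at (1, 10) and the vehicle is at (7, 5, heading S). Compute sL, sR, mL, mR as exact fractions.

left sensor world pos  = (9, 4); dL² = 100
right sensor world pos = (5, 4); dR² = 52
sL = 90/100 = 9/10
sR = 90/52 = 45/26
mL = -1/2·sL + 1/2·sR = 27/65
mR = -1·sL + 0·sR = -9/10

9/10 45/26 27/65 -9/10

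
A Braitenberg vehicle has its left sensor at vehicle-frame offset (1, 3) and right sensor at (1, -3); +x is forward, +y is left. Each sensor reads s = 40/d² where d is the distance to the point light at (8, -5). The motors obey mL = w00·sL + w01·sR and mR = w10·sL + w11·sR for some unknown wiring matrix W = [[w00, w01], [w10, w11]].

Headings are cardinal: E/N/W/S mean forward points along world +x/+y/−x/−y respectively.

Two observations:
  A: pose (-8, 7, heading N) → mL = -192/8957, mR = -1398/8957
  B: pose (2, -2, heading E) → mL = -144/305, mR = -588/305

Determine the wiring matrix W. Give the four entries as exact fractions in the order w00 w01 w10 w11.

obs A: pose=(-8,7,N) → sL=4/53, sR=20/169, mL=-192/8957, mR=-1398/8957
obs B: pose=(2,-2,E) → sL=40/61, sR=8/5, mL=-144/305, mR=-588/305
sensor matrix S = [[4/53, 20/169], [40/61, 8/5]]; det S = 117888/2731885
solve [mL_A; mL_B] = S·[w00; w01] and [mR_A; mR_B] = S·[w10; w11]:
  w00 = 1/2, w01 = -1/2, w10 = -1/2, w11 = -1

1/2 -1/2 -1/2 -1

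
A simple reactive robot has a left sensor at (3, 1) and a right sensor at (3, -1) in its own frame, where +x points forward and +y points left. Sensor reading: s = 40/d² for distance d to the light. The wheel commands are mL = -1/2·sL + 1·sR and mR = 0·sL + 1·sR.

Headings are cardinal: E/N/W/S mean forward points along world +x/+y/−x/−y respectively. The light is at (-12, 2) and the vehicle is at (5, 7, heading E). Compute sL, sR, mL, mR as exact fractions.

left sensor world pos  = (8, 8); dL² = 436
right sensor world pos = (8, 6); dR² = 416
sL = 40/436 = 10/109
sR = 40/416 = 5/52
mL = -1/2·sL + 1·sR = 285/5668
mR = 0·sL + 1·sR = 5/52

10/109 5/52 285/5668 5/52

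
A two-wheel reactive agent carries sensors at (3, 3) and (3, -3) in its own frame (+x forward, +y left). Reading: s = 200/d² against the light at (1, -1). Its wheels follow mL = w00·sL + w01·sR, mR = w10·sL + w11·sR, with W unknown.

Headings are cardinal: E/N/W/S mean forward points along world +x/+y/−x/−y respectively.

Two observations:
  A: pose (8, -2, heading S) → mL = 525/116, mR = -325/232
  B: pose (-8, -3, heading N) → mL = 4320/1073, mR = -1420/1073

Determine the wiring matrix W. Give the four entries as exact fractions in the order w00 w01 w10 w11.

-1 1 1 -1/2

obs A: pose=(8,-2,S) → sL=50/29, sR=25/4, mL=525/116, mR=-325/232
obs B: pose=(-8,-3,N) → sL=40/29, sR=200/37, mL=4320/1073, mR=-1420/1073
sensor matrix S = [[50/29, 25/4], [40/29, 200/37]]; det S = 750/1073
solve [mL_A; mL_B] = S·[w00; w01] and [mR_A; mR_B] = S·[w10; w11]:
  w00 = -1, w01 = 1, w10 = 1, w11 = -1/2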